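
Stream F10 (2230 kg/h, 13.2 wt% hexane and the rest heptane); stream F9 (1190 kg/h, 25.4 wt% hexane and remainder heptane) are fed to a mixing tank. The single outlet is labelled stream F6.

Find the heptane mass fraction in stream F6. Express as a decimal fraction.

Total flow out = 2230 + 1190 = 3420 kg/h.
heptane in = 2230×0.868 + 1190×0.746 = 2823.4 kg/h.
heptane mass fraction in F6 = 2823.4/3420 = 0.8255.

0.8255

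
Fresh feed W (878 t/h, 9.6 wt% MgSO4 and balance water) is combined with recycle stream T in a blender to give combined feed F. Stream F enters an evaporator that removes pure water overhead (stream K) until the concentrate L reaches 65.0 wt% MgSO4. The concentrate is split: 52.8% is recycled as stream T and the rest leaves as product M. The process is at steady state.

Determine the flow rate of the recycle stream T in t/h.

Overall MgSO4 balance (none leaves overhead): MgSO4 in fresh feed = MgSO4 in product, i.e. 878×0.096 = (1−0.528)·L·0.650.
L = 84.288/(0.650×0.472) = 274.73 t/h.
Recycle T = 0.528×274.73 = 145.06 t/h.

145.1 t/h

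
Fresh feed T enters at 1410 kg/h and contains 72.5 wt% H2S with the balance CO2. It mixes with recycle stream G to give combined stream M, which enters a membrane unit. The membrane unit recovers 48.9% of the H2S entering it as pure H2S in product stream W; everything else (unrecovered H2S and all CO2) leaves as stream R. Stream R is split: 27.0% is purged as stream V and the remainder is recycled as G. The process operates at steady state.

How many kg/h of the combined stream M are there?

CO2 enters only via T and leaves only via the purge: 1410×0.275 = 0.270×(CO2 in R), and the membrane unit passes all CO2, so CO2 in M = CO2 in R = 1436.1 kg/h.
H2S in M: m_A = 1410×0.725 + (1−0.270)·(1−0.489)·m_A, so m_A = 1022.2/0.6270 = 1630.5 kg/h.
M = 1630.5 + 1436.1 = 3066.6 kg/h.

3067 kg/h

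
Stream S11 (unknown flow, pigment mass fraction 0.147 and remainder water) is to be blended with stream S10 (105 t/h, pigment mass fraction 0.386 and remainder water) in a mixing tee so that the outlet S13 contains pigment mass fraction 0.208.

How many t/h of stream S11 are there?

306.4 t/h

Let S11 be the unknown flow. Total out = 105 + S11.
pigment balance: 40.53 + 0.147·S11 = 0.208·(105 + S11)
(0.147 − 0.208)·S11 = 0.208×105 − 40.53 = -18.69
S11 = -18.69 / -0.061 = 306.39 t/h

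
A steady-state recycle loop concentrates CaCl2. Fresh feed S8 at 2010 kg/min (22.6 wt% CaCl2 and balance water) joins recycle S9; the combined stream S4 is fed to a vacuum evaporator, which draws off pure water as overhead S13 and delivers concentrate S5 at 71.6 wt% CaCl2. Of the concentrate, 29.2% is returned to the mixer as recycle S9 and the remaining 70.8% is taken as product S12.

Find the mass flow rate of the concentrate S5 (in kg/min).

896.1 kg/min

Overall CaCl2 balance (none leaves overhead): CaCl2 in fresh feed = CaCl2 in product, i.e. 2010×0.226 = (1−0.292)·S5·0.716.
S5 = 454.26/(0.716×0.708) = 896.1 kg/min.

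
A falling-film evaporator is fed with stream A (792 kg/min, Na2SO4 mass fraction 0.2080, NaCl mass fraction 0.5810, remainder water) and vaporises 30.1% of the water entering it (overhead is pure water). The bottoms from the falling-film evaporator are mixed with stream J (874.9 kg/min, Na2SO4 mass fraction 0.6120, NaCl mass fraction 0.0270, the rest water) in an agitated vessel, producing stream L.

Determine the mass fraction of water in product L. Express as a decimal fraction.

0.2676

Vapour removed = 0.301×0.211×792 = 50.301 kg/min; concentrate = 741.7 kg/min.
water reaching the mixer = 116.81 (from concentrate) + 874.9×0.361 = 432.65 kg/min.
Product flow = 741.7 + 874.9 = 1616.6 kg/min; water fraction = 0.2676.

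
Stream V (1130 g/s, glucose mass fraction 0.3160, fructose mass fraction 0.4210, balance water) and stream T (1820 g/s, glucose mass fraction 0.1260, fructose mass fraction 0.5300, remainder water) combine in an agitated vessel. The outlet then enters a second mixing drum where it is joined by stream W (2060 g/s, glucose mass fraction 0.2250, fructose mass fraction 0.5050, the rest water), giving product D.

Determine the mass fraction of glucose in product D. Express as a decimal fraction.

0.2096

Overall, product flow = 5010 g/s.
glucose in = 1130×0.316 + 1820×0.126 + 2060×0.225 = 1049.9 g/s.
glucose fraction in D = 0.2096.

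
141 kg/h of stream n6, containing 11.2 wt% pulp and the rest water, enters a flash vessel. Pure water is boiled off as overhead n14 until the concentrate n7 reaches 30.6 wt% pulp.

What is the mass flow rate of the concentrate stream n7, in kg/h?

pulp is conserved: 141×0.112 = 15.792 kg/h all reports to the concentrate.
Concentrate = 15.792/(target fraction) = 51.608 kg/h.

51.61 kg/h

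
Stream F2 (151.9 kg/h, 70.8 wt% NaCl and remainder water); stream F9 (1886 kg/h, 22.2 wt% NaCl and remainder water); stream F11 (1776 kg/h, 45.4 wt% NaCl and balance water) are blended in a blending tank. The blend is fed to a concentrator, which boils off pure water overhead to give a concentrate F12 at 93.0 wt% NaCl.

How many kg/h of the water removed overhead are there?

NaCl entering = 151.9×0.708 + 1886×0.222 + 1776×0.454 = 1332.5 kg/h.
All NaCl reports to F12, so F12 = 1332.5/0.930 = 1432.8 kg/h.
Total feed = 3813.9 kg/h; overhead = 3813.9 − 1432.8 = 2381.1 kg/h.

2381 kg/h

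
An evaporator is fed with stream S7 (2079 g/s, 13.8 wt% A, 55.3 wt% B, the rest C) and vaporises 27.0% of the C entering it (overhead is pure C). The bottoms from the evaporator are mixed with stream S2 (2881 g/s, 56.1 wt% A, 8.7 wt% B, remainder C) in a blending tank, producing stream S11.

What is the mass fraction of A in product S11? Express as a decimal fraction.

Vapour removed = 0.270×0.309×2079 = 173.45 g/s; concentrate = 1905.5 g/s.
A reaching the mixer = 286.9 (from concentrate) + 2881×0.561 = 1903.1 g/s.
Product flow = 1905.5 + 2881 = 4786.5 g/s; A fraction = 0.3976.

0.3976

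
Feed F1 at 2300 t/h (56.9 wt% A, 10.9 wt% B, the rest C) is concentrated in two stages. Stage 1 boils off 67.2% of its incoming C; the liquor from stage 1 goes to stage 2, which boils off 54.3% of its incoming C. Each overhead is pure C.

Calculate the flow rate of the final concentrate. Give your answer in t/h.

C in feed = 2300×0.322 = 740.6 t/h.
After stage 1: C left = (1−0.672)×740.6 = 242.92; stream total = 1802.3 t/h.
After stage 2: C left = (1−0.543)×242.92 = 111.01; final concentrate = 1670.4 t/h.

1670 t/h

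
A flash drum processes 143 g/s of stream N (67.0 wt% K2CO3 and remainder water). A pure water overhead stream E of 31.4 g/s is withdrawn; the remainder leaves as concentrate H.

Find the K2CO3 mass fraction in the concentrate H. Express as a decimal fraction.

K2CO3 is not removed: 143×0.670 = 95.81 g/s of K2CO3 enters H.
Concentrate = 143 − 31.4 = 111.6 g/s.
Mass fraction = 95.81/111.6 = 0.859.

0.859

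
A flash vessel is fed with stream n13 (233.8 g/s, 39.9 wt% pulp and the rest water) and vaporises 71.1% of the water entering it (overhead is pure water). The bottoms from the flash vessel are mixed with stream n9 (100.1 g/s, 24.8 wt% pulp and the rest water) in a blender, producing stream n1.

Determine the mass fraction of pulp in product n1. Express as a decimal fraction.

Vapour removed = 0.711×0.601×233.8 = 99.905 g/s; concentrate = 133.89 g/s.
pulp reaching the mixer = 93.286 (from concentrate) + 100.1×0.248 = 118.11 g/s.
Product flow = 133.89 + 100.1 = 233.99 g/s; pulp fraction = 0.505.

0.505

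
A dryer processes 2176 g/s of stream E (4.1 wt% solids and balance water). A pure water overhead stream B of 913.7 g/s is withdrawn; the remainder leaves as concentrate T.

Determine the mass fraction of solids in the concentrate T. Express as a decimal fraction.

0.0707

solids is not removed: 2176×0.041 = 89.216 g/s of solids enters T.
Concentrate = 2176 − 913.7 = 1262.3 g/s.
Mass fraction = 89.216/1262.3 = 0.0707.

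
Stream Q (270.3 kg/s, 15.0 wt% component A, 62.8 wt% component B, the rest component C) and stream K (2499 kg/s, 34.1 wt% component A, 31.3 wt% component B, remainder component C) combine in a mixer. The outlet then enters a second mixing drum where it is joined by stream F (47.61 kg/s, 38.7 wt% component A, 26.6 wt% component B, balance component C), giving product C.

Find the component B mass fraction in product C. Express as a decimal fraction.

Overall, product flow = 2816.9 kg/s.
component B in = 270.3×0.628 + 2499×0.313 + 47.61×0.266 = 964.6 kg/s.
component B fraction in C = 0.3424.

0.3424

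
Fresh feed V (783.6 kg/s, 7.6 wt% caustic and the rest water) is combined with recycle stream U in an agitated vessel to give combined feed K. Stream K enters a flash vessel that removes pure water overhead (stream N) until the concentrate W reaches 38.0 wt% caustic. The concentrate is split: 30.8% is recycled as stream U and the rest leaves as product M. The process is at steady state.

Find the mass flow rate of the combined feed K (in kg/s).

853.4 kg/s

Overall caustic balance (none leaves overhead): caustic in fresh feed = caustic in product, i.e. 783.6×0.076 = (1−0.308)·W·0.380.
W = 59.554/(0.380×0.692) = 226.47 kg/s.
Recycle U = 0.308×226.47 = 69.754 kg/s.
Combined feed K = 783.6 + 69.754 = 853.35 kg/s.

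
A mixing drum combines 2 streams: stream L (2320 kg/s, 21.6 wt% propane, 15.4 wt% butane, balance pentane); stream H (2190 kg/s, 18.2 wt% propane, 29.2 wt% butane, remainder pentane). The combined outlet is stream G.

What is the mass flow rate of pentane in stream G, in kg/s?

pentane out = pentane in = 2320×0.630 + 2190×0.526 = 2613.5 kg/s.

2614 kg/s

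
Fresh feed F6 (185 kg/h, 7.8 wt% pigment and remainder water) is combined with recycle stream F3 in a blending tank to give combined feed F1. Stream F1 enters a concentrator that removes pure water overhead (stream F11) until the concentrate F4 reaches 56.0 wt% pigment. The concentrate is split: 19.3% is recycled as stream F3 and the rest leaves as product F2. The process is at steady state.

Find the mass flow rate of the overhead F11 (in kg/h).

159.2 kg/h

Overall pigment balance (none leaves overhead): pigment in fresh feed = pigment in product, i.e. 185×0.078 = (1−0.193)·F4·0.560.
F4 = 14.43/(0.560×0.807) = 31.93 kg/h.
Recycle F3 = 0.193×31.93 = 6.1626 kg/h.
Combined feed F1 = 185 + 6.1626 = 191.16 kg/h.
Overhead F11 = F1 − F4 = 191.16 − 31.93 = 159.23 kg/h.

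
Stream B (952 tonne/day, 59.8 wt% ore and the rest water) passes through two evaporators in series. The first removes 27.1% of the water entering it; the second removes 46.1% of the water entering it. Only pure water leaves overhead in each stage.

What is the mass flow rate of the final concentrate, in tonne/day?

719.7 tonne/day

water in feed = 952×0.402 = 382.7 tonne/day.
After stage 1: water left = (1−0.271)×382.7 = 278.99; stream total = 848.29 tonne/day.
After stage 2: water left = (1−0.461)×278.99 = 150.38; final concentrate = 719.67 tonne/day.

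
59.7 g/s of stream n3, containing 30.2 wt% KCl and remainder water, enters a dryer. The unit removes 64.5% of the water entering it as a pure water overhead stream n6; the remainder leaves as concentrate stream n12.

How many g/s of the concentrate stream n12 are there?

32.82 g/s

water entering = 59.7×0.698 = 41.671 g/s; overhead removed = 0.645×41.671 = 26.878 g/s.
Concentrate = 59.7 − 26.878 = 32.822 g/s.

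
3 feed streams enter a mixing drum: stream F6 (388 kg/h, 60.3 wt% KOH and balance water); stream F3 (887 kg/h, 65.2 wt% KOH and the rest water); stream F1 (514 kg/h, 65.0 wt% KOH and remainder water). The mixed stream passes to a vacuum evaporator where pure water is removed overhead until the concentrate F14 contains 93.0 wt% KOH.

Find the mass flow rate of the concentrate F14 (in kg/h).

1233 kg/h

KOH entering = 388×0.603 + 887×0.652 + 514×0.650 = 1146.4 kg/h.
All KOH reports to F14, so F14 = 1146.4/0.930 = 1232.7 kg/h.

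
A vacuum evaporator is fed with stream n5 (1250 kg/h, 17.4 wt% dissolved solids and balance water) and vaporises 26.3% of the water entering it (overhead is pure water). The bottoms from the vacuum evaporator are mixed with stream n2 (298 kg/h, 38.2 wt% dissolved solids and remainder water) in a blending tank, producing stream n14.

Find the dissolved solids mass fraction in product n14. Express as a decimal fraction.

0.260

Vapour removed = 0.263×0.826×1250 = 271.55 kg/h; concentrate = 978.45 kg/h.
dissolved solids reaching the mixer = 217.5 (from concentrate) + 298×0.382 = 331.34 kg/h.
Product flow = 978.45 + 298 = 1276.5 kg/h; dissolved solids fraction = 0.260.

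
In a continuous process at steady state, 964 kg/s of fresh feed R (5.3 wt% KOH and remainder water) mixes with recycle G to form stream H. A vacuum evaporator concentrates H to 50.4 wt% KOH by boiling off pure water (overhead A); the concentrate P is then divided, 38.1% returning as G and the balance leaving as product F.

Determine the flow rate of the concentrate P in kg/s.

163.8 kg/s

Overall KOH balance (none leaves overhead): KOH in fresh feed = KOH in product, i.e. 964×0.053 = (1−0.381)·P·0.504.
P = 51.092/(0.504×0.619) = 163.77 kg/s.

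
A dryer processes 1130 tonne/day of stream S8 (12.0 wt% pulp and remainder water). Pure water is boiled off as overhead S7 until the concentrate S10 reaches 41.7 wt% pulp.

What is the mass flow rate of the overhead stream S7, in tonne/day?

pulp is conserved: 1130×0.120 = 135.6 tonne/day all reports to the concentrate.
Concentrate = 135.6/(target fraction) = 325.18 tonne/day.
Overhead = 1130 − 325.18 = 804.82 tonne/day.

804.8 tonne/day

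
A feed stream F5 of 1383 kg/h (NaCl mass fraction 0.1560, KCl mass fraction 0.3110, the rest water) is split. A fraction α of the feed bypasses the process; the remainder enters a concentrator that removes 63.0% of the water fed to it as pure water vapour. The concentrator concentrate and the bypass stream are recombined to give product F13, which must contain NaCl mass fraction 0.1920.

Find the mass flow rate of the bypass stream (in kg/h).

All 1383×0.156 = 215.75 kg/h of NaCl reaches F13, so F13 = 215.75/0.192 = 1123.7 kg/h and vapour = 259.31 kg/h.
The evaporator receives (1−α)·1383 of feed at 0.533 water and removes 0.630 of that water:
0.630×0.533×(1−α)×1383 = 259.31
(1−α) = 259.31/464.4 = 0.5584;  α = 0.4416.
Bypass flow = 0.4416×1383 = 610.75 kg/h.

610.8 kg/h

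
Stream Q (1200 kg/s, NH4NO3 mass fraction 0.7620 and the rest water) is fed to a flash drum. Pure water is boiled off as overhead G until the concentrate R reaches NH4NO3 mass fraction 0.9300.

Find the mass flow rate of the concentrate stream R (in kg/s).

983.2 kg/s

NH4NO3 is conserved: 1200×0.762 = 914.4 kg/s all reports to the concentrate.
Concentrate = 914.4/(target fraction) = 983.23 kg/s.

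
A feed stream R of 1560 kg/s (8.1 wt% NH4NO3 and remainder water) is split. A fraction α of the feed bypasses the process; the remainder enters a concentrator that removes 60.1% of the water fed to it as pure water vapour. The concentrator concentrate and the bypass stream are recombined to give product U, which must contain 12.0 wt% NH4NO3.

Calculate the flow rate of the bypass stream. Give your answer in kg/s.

All 1560×0.081 = 126.36 kg/s of NH4NO3 reaches U, so U = 126.36/0.120 = 1053 kg/s and vapour = 507 kg/s.
The evaporator receives (1−α)·1560 of feed at 0.919 water and removes 0.601 of that water:
0.601×0.919×(1−α)×1560 = 507
(1−α) = 507/861.62 = 0.5884;  α = 0.4116.
Bypass flow = 0.4116×1560 = 642.05 kg/s.

642.1 kg/s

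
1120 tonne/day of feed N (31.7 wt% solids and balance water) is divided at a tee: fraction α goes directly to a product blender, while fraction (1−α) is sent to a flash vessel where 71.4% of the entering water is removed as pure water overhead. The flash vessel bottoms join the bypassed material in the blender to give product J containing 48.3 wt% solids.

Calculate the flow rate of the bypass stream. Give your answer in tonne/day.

All 1120×0.317 = 355.04 tonne/day of solids reaches J, so J = 355.04/0.483 = 735.07 tonne/day and vapour = 384.93 tonne/day.
The evaporator receives (1−α)·1120 of feed at 0.683 water and removes 0.714 of that water:
0.714×0.683×(1−α)×1120 = 384.93
(1−α) = 384.93/546.18 = 0.7048;  α = 0.2952.
Bypass flow = 0.2952×1120 = 330.67 tonne/day.

330.7 tonne/day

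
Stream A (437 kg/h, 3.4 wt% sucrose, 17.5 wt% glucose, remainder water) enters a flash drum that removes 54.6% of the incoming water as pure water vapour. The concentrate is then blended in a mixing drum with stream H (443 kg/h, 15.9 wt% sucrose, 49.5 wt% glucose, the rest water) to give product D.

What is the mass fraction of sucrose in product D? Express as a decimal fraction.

0.123

Vapour removed = 0.546×0.791×437 = 188.73 kg/h; concentrate = 248.27 kg/h.
sucrose reaching the mixer = 14.858 (from concentrate) + 443×0.159 = 85.295 kg/h.
Product flow = 248.27 + 443 = 691.27 kg/h; sucrose fraction = 0.123.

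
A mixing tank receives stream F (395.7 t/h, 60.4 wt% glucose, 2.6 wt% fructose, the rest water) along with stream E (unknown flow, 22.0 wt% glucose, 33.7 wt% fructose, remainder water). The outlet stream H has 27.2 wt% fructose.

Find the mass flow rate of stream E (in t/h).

Let E be the unknown flow. Total out = 395.7 + E.
fructose balance: 10.288 + 0.337·E = 0.272·(395.7 + E)
(0.337 − 0.272)·E = 0.272×395.7 − 10.288 = 97.342
E = 97.342 / 0.065 = 1497.6 t/h

1498 t/h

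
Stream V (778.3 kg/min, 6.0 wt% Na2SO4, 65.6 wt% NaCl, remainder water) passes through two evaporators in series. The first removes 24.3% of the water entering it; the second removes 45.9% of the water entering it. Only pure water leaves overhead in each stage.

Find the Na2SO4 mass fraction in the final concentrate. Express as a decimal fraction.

water in feed = 778.3×0.284 = 221.04 kg/min.
After stage 1: water left = (1−0.243)×221.04 = 167.33; stream total = 724.59 kg/min.
After stage 2: water left = (1−0.459)×167.33 = 90.523; final concentrate = 647.79 kg/min.
Na2SO4 fraction = 46.698/647.79 = 0.0721.

0.0721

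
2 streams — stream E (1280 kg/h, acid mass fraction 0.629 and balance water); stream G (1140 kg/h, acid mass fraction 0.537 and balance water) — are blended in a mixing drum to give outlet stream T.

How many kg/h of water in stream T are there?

water out = water in = 1280×0.371 + 1140×0.463 = 1002.7 kg/h.

1003 kg/h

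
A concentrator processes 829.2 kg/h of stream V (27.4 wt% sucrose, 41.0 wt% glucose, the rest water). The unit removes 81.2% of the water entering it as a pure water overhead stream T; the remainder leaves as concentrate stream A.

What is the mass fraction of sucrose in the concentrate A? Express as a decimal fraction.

0.369

sucrose is not removed: 829.2×0.274 = 227.2 kg/h of sucrose enters A.
water entering = 829.2×0.316 = 262.03 kg/h; overhead removed = 0.812×262.03 = 212.77 kg/h.
Concentrate = 829.2 − 212.77 = 616.43 kg/h.
Mass fraction = 227.2/616.43 = 0.369.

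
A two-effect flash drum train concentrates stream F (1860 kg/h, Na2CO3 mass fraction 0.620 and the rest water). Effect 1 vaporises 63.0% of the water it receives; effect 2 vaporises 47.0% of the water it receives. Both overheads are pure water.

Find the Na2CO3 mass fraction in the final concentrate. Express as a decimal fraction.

water in feed = 1860×0.380 = 706.8 kg/h.
After stage 1: water left = (1−0.630)×706.8 = 261.52; stream total = 1414.7 kg/h.
After stage 2: water left = (1−0.470)×261.52 = 138.6; final concentrate = 1291.8 kg/h.
Na2CO3 fraction = 1153.2/1291.8 = 0.893.

0.893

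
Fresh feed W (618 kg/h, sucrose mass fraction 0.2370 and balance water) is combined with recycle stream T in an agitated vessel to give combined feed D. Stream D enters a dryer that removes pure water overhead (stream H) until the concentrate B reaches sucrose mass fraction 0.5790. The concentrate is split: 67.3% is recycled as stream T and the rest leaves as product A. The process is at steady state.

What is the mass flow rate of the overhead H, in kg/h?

Overall sucrose balance (none leaves overhead): sucrose in fresh feed = sucrose in product, i.e. 618×0.237 = (1−0.673)·B·0.579.
B = 146.47/(0.579×0.327) = 773.59 kg/h.
Recycle T = 0.673×773.59 = 520.63 kg/h.
Combined feed D = 618 + 520.63 = 1138.6 kg/h.
Overhead H = D − B = 1138.6 − 773.59 = 365.04 kg/h.

365 kg/h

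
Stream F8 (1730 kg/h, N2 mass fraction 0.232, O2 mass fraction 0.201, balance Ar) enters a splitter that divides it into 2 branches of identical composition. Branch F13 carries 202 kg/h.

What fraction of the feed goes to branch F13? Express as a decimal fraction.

0.117

Fraction to F13 = 202/1730 = 0.1168.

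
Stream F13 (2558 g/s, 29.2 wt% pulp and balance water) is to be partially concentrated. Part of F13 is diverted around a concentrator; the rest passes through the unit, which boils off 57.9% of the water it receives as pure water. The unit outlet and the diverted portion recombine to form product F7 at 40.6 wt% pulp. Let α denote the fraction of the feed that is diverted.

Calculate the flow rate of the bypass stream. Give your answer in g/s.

805.9 g/s

All 2558×0.292 = 746.94 g/s of pulp reaches F7, so F7 = 746.94/0.406 = 1839.7 g/s and vapour = 718.26 g/s.
The evaporator receives (1−α)·2558 of feed at 0.708 water and removes 0.579 of that water:
0.579×0.708×(1−α)×2558 = 718.26
(1−α) = 718.26/1048.6 = 0.6850;  α = 0.3150.
Bypass flow = 0.3150×2558 = 805.87 g/s.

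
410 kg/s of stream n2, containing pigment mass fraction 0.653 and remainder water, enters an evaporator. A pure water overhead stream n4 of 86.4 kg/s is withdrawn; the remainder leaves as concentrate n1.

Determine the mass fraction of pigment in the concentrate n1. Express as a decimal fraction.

pigment is not removed: 410×0.653 = 267.73 kg/s of pigment enters n1.
Concentrate = 410 − 86.4 = 323.6 kg/s.
Mass fraction = 267.73/323.6 = 0.827.

0.827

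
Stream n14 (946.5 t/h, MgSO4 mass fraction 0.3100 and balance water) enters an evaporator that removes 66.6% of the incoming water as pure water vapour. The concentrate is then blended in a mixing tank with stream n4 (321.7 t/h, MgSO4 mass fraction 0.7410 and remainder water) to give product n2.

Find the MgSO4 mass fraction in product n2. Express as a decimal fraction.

Vapour removed = 0.666×0.690×946.5 = 434.95 t/h; concentrate = 511.55 t/h.
MgSO4 reaching the mixer = 293.42 (from concentrate) + 321.7×0.741 = 531.79 t/h.
Product flow = 511.55 + 321.7 = 833.25 t/h; MgSO4 fraction = 0.6382.

0.6382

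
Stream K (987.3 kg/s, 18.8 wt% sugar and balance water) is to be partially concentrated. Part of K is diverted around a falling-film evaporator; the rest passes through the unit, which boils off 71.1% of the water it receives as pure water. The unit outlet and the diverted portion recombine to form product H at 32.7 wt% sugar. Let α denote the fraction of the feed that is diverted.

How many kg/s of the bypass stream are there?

260.4 kg/s

All 987.3×0.188 = 185.61 kg/s of sugar reaches H, so H = 185.61/0.327 = 567.62 kg/s and vapour = 419.68 kg/s.
The evaporator receives (1−α)·987.3 of feed at 0.812 water and removes 0.711 of that water:
0.711×0.812×(1−α)×987.3 = 419.68
(1−α) = 419.68/570 = 0.7363;  α = 0.2637.
Bypass flow = 0.2637×987.3 = 260.37 kg/s.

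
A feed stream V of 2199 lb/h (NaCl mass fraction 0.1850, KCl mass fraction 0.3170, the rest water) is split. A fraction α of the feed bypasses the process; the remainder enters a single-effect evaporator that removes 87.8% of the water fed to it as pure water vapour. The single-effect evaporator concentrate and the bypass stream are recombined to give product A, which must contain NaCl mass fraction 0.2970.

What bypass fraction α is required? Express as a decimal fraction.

All 2199×0.185 = 406.81 lb/h of NaCl reaches A, so A = 406.81/0.297 = 1369.7 lb/h and vapour = 829.25 lb/h.
The evaporator receives (1−α)·2199 of feed at 0.498 water and removes 0.878 of that water:
0.878×0.498×(1−α)×2199 = 829.25
(1−α) = 829.25/961.5 = 0.8625;  α = 0.1375.

0.138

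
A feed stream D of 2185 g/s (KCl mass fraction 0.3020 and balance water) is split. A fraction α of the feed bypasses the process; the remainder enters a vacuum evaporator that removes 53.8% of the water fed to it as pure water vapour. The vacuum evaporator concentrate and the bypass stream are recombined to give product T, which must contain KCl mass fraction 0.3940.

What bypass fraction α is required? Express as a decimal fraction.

0.378

All 2185×0.302 = 659.87 g/s of KCl reaches T, so T = 659.87/0.394 = 1674.8 g/s and vapour = 510.2 g/s.
The evaporator receives (1−α)·2185 of feed at 0.698 water and removes 0.538 of that water:
0.538×0.698×(1−α)×2185 = 510.2
(1−α) = 510.2/820.52 = 0.6218;  α = 0.3782.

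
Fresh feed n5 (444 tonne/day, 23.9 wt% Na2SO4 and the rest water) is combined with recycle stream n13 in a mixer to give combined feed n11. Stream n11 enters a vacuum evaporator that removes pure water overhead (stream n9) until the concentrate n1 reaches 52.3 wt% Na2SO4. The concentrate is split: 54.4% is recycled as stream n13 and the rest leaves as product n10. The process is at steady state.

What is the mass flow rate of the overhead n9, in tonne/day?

241.1 tonne/day

Overall Na2SO4 balance (none leaves overhead): Na2SO4 in fresh feed = Na2SO4 in product, i.e. 444×0.239 = (1−0.544)·n1·0.523.
n1 = 106.12/(0.523×0.456) = 444.95 tonne/day.
Recycle n13 = 0.544×444.95 = 242.05 tonne/day.
Combined feed n11 = 444 + 242.05 = 686.05 tonne/day.
Overhead n9 = n11 − n1 = 686.05 − 444.95 = 241.1 tonne/day.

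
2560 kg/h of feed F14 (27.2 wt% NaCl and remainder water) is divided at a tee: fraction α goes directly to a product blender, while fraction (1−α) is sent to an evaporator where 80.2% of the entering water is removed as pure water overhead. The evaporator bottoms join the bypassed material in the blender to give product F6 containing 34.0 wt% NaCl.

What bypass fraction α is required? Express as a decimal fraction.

0.657

All 2560×0.272 = 696.32 kg/h of NaCl reaches F6, so F6 = 696.32/0.340 = 2048 kg/h and vapour = 512 kg/h.
The evaporator receives (1−α)·2560 of feed at 0.728 water and removes 0.802 of that water:
0.802×0.728×(1−α)×2560 = 512
(1−α) = 512/1494.7 = 0.3426;  α = 0.6574.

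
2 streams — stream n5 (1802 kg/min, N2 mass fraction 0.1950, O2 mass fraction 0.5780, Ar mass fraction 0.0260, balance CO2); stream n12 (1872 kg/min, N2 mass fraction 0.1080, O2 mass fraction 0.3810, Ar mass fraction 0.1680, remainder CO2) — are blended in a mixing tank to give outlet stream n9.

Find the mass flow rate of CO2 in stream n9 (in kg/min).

1004 kg/min

CO2 out = CO2 in = 1802×0.201 + 1872×0.343 = 1004.3 kg/min.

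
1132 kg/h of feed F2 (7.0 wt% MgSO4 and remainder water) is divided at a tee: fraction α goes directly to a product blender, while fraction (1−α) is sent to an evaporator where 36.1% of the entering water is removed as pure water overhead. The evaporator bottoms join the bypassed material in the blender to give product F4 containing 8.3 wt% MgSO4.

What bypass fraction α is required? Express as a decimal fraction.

0.533

All 1132×0.070 = 79.24 kg/h of MgSO4 reaches F4, so F4 = 79.24/0.083 = 954.7 kg/h and vapour = 177.3 kg/h.
The evaporator receives (1−α)·1132 of feed at 0.930 water and removes 0.361 of that water:
0.361×0.930×(1−α)×1132 = 177.3
(1−α) = 177.3/380.05 = 0.4665;  α = 0.5335.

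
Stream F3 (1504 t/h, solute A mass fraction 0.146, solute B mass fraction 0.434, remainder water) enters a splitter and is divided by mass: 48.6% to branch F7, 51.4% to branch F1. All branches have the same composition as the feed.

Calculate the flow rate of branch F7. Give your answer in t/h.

Branch F7 flow = 0.486×1504 = 730.94 t/h.

730.9 t/h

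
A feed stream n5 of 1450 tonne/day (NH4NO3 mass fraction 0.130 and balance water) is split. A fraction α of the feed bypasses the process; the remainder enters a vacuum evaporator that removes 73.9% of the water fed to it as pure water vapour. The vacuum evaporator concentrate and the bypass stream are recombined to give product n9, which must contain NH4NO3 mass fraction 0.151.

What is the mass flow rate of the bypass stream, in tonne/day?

All 1450×0.130 = 188.5 tonne/day of NH4NO3 reaches n9, so n9 = 188.5/0.151 = 1248.3 tonne/day and vapour = 201.66 tonne/day.
The evaporator receives (1−α)·1450 of feed at 0.870 water and removes 0.739 of that water:
0.739×0.870×(1−α)×1450 = 201.66
(1−α) = 201.66/932.25 = 0.2163;  α = 0.7837.
Bypass flow = 0.7837×1450 = 1136.3 tonne/day.

1136 tonne/day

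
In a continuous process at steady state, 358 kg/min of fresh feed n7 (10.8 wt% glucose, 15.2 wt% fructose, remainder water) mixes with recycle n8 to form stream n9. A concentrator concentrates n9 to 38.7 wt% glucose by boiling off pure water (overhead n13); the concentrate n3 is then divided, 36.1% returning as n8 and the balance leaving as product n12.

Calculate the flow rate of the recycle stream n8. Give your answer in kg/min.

56.44 kg/min

Overall glucose balance (none leaves overhead): glucose in fresh feed = glucose in product, i.e. 358×0.108 = (1−0.361)·n3·0.387.
n3 = 38.664/(0.387×0.639) = 156.35 kg/min.
Recycle n8 = 0.361×156.35 = 56.442 kg/min.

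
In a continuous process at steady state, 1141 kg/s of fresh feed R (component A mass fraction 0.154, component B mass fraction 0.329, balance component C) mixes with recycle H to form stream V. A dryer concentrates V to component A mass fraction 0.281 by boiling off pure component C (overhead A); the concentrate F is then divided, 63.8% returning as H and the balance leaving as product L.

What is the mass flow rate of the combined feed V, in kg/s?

Overall component A balance (none leaves overhead): component A in fresh feed = component A in product, i.e. 1141×0.154 = (1−0.638)·F·0.281.
F = 175.71/(0.281×0.362) = 1727.4 kg/s.
Recycle H = 0.638×1727.4 = 1102.1 kg/s.
Combined feed V = 1141 + 1102.1 = 2243.1 kg/s.

2243 kg/s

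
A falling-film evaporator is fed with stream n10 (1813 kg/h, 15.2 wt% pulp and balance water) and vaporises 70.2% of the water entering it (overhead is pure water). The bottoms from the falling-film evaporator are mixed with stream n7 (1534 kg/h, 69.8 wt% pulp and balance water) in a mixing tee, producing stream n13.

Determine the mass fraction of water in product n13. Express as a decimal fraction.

0.4063

Vapour removed = 0.702×0.848×1813 = 1079.3 kg/h; concentrate = 733.73 kg/h.
water reaching the mixer = 458.15 (from concentrate) + 1534×0.302 = 921.42 kg/h.
Product flow = 733.73 + 1534 = 2267.7 kg/h; water fraction = 0.4063.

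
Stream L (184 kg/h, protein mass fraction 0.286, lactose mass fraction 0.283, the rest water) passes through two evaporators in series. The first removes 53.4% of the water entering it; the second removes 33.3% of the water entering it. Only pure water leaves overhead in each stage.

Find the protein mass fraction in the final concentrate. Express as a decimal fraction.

water in feed = 184×0.431 = 79.304 kg/h.
After stage 1: water left = (1−0.534)×79.304 = 36.956; stream total = 141.65 kg/h.
After stage 2: water left = (1−0.333)×36.956 = 24.649; final concentrate = 129.35 kg/h.
protein fraction = 52.624/129.35 = 0.407.

0.407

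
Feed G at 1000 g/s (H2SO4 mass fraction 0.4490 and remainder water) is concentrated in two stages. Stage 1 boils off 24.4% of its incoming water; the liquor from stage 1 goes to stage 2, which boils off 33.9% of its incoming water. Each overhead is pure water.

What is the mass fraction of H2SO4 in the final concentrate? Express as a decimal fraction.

water in feed = 1000×0.551 = 551 g/s.
After stage 1: water left = (1−0.244)×551 = 416.56; stream total = 865.56 g/s.
After stage 2: water left = (1−0.339)×416.56 = 275.34; final concentrate = 724.34 g/s.
H2SO4 fraction = 449/724.34 = 0.6199.

0.6199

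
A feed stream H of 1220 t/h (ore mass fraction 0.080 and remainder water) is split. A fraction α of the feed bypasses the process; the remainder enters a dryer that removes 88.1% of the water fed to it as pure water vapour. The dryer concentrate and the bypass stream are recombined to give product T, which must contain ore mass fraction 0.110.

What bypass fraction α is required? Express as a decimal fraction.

0.664

All 1220×0.080 = 97.6 t/h of ore reaches T, so T = 97.6/0.110 = 887.27 t/h and vapour = 332.73 t/h.
The evaporator receives (1−α)·1220 of feed at 0.920 water and removes 0.881 of that water:
0.881×0.920×(1−α)×1220 = 332.73
(1−α) = 332.73/988.83 = 0.3365;  α = 0.6635.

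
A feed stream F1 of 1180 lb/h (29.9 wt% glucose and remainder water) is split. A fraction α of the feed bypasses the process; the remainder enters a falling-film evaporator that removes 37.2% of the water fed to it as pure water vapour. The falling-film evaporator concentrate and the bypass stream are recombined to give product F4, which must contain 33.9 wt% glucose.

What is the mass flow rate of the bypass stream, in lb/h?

646.1 lb/h

All 1180×0.299 = 352.82 lb/h of glucose reaches F4, so F4 = 352.82/0.339 = 1040.8 lb/h and vapour = 139.23 lb/h.
The evaporator receives (1−α)·1180 of feed at 0.701 water and removes 0.372 of that water:
0.372×0.701×(1−α)×1180 = 139.23
(1−α) = 139.23/307.71 = 0.4525;  α = 0.5475.
Bypass flow = 0.5475×1180 = 646.07 lb/h.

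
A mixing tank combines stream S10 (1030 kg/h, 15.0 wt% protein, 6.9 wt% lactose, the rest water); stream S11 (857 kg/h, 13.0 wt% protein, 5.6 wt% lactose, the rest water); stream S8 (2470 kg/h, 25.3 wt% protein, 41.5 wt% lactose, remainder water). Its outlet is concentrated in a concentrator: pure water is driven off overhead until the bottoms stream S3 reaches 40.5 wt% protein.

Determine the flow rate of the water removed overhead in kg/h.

2157 kg/h

protein entering = 1030×0.150 + 857×0.130 + 2470×0.253 = 890.82 kg/h.
All protein reports to S3, so S3 = 890.82/0.405 = 2199.6 kg/h.
Total feed = 4357 kg/h; overhead = 4357 − 2199.6 = 2157.4 kg/h.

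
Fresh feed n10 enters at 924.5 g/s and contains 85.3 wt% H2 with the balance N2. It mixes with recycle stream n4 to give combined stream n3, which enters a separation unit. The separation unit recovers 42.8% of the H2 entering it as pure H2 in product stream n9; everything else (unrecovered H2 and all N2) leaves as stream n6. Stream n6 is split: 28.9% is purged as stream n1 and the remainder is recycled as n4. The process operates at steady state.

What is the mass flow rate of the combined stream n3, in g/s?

1799 g/s

N2 enters only via n10 and leaves only via the purge: 924.5×0.147 = 0.289×(N2 in n6), and the separation unit passes all N2, so N2 in n3 = N2 in n6 = 470.25 g/s.
H2 in n3: m_A = 924.5×0.853 + (1−0.289)·(1−0.428)·m_A, so m_A = 788.6/0.5933 = 1329.2 g/s.
n3 = 1329.2 + 470.25 = 1799.4 g/s.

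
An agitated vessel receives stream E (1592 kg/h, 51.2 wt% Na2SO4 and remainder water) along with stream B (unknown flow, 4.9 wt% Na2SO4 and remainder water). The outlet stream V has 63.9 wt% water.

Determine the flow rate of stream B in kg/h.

Let B be the unknown flow. Total out = 1592 + B.
water balance: 776.9 + 0.951·B = 0.639·(1592 + B)
(0.951 − 0.639)·B = 0.639×1592 − 776.9 = 240.39
B = 240.39 / 0.312 = 770.49 kg/h

770.5 kg/h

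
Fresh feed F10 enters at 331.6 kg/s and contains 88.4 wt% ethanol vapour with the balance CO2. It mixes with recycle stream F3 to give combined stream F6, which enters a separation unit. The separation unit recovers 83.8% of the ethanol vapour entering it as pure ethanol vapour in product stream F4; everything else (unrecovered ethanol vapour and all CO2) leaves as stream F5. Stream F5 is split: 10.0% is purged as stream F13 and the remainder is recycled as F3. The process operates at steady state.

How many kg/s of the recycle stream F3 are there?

CO2 enters only via F10 and leaves only via the purge: 331.6×0.116 = 0.100×(CO2 in F5), and the separation unit passes all CO2, so CO2 in F6 = CO2 in F5 = 384.66 kg/s.
ethanol vapour in F6: m_A = 331.6×0.884 + (1−0.100)·(1−0.838)·m_A, so m_A = 293.13/0.8542 = 343.17 kg/s.
F5 = (1−0.838)×343.17 + 384.66 = 440.25 kg/s.
Recycle F3 = (1−0.100)×440.25 = 396.22 kg/s.

396.2 kg/s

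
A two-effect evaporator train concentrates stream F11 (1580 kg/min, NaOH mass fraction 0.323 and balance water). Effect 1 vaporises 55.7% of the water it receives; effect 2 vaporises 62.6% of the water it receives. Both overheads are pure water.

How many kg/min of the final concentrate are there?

687.6 kg/min

water in feed = 1580×0.677 = 1069.7 kg/min.
After stage 1: water left = (1−0.557)×1069.7 = 473.86; stream total = 984.2 kg/min.
After stage 2: water left = (1−0.626)×473.86 = 177.22; final concentrate = 687.56 kg/min.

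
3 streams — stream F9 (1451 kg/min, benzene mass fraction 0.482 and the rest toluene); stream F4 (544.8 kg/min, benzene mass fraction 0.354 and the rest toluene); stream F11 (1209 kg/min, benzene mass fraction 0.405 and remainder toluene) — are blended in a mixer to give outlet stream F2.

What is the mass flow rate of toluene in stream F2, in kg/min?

1823 kg/min

toluene out = toluene in = 1451×0.518 + 544.8×0.646 + 1209×0.595 = 1822.9 kg/min.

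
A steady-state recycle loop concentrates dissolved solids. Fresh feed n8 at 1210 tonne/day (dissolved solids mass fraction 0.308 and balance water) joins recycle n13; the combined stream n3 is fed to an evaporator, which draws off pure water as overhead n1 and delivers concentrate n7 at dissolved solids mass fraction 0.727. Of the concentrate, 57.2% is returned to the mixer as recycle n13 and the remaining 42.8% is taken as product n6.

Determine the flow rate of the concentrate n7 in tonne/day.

1198 tonne/day

Overall dissolved solids balance (none leaves overhead): dissolved solids in fresh feed = dissolved solids in product, i.e. 1210×0.308 = (1−0.572)·n7·0.727.
n7 = 372.68/(0.727×0.428) = 1197.7 tonne/day.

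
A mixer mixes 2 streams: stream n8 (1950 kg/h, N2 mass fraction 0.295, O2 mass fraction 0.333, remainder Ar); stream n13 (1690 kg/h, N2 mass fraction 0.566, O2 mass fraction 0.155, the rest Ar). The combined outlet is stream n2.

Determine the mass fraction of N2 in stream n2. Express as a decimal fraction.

Total flow out = 1950 + 1690 = 3640 kg/h.
N2 in = 1950×0.295 + 1690×0.566 = 1531.8 kg/h.
N2 mass fraction in n2 = 1531.8/3640 = 0.421.

0.421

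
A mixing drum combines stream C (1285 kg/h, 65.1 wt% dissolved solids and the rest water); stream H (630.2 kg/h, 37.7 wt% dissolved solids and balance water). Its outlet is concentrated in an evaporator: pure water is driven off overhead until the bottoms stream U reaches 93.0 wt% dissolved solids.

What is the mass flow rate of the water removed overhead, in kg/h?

dissolved solids entering = 1285×0.651 + 630.2×0.377 = 1074.1 kg/h.
All dissolved solids reports to U, so U = 1074.1/0.930 = 1155 kg/h.
Total feed = 1915.2 kg/h; overhead = 1915.2 − 1155 = 760.23 kg/h.

760.2 kg/h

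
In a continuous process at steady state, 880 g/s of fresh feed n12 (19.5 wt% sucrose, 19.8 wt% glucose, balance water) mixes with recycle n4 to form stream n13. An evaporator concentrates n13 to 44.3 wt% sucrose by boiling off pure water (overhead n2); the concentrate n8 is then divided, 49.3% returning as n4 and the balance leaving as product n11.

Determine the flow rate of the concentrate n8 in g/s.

Overall sucrose balance (none leaves overhead): sucrose in fresh feed = sucrose in product, i.e. 880×0.195 = (1−0.493)·n8·0.443.
n8 = 171.6/(0.443×0.507) = 764.02 g/s.

764 g/s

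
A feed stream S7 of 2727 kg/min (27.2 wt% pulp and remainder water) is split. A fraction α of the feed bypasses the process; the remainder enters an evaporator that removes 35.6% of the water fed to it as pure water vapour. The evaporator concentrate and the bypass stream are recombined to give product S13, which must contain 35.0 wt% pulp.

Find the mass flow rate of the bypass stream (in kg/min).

All 2727×0.272 = 741.74 kg/min of pulp reaches S13, so S13 = 741.74/0.350 = 2119.3 kg/min and vapour = 607.73 kg/min.
The evaporator receives (1−α)·2727 of feed at 0.728 water and removes 0.356 of that water:
0.356×0.728×(1−α)×2727 = 607.73
(1−α) = 607.73/706.75 = 0.8599;  α = 0.1401.
Bypass flow = 0.1401×2727 = 382.07 kg/min.

382.1 kg/min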